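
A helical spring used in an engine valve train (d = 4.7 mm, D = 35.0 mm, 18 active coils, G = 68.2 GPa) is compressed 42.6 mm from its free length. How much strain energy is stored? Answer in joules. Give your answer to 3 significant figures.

4.89 J

k = Gd⁴/(8D³N_a) = (68.2×10³)(4.7⁴)/(8·35.0³·18) = 5.3903 N/mm
U = ½kδ² = 0.5 × 5.3903 × 42.6² = 4891 N·mm = 4.891 J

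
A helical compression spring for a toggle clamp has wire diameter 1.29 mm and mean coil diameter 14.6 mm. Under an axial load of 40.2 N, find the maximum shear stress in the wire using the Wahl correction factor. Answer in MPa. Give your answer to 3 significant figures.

785 MPa

Spring index C = D/d = 14.6/1.29 = 11.3178
K_W = (4C−1)/(4C−4) + 0.615/C = 44.271/41.271 + 0.0543 = 1.1270
τ₀ = 8FD/(πd³) = 8·40.2·14.6/(π·1.29³) = 4695.36/6.744 = 696.23 MPa
τ_max = K·τ₀ = 1.1270 × 696.23 = 784.67 MPa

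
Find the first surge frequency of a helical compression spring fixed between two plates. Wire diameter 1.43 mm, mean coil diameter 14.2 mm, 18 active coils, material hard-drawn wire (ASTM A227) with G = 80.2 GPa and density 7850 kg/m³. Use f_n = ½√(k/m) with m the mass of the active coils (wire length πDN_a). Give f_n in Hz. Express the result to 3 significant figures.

142 Hz

k = Gd⁴/(8D³N_a) = (80.2×10³)(1.43⁴)/(8·14.2³·18) = 0.81338 N/mm = 813.38 N/m
Wire length L = πDN_a = π·14.2·18 = 802.99 mm
m = ρ·(πd²/4)·L = 7850 × 1.6061×10⁻⁶ m² × 0.80299 m = 0.010124 kg
f_n = ½√(k/m) = 0.5·√(813.38/0.010124) = 0.5·√(80343) = 141.72 Hz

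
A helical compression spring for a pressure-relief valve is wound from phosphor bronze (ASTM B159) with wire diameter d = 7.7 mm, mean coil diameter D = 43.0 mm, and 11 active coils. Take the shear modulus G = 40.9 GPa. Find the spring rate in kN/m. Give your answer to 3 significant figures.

k = Gd⁴/(8D³N_a) = (40.9×10³ × 7.7⁴) / (8 × 43.0³ × 11)
  = 1.43776e+08 / 6.99662e+06 = 20.549 N/mm

20.5 kN/m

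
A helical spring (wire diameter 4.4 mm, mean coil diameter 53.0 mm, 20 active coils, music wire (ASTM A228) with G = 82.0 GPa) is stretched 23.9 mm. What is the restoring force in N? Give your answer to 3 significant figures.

k = Gd⁴/(8D³N_a) = (82.0×10³)(4.4⁴)/(8·53.0³·20) = 1.2903 N/mm
F = k·δ = 1.2903 × 23.9 = 30.837 N

30.8 N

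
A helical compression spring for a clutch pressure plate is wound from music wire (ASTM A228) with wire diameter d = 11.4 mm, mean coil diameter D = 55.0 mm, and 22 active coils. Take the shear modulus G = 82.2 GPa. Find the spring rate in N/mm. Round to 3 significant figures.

k = Gd⁴/(8D³N_a) = (82.2×10³ × 11.4⁴) / (8 × 55.0³ × 22)
  = 1.38833e+09 / 2.9282e+07 = 47.412 N/mm

47.4 N/mm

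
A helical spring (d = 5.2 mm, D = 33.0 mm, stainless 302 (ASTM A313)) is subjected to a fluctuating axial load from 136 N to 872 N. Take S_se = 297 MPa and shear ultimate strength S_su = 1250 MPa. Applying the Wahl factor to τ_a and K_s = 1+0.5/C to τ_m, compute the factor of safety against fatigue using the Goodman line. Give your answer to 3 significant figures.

C = D/d = 33.0/5.2 = 6.3462; K_W = (4C−1)/(4C−4)+0.615/C = 1.2372; K_s = 1+0.5/C = 1.0788
F_a = (F_max−F_min)/2 = 368 N; F_m = (F_max+F_min)/2 = 504 N
τ_a = K_W·8F_aD/(πd³) = 1.2372 × 219.93 = 272.1 MPa
τ_m = K_s·8F_mD/(πd³) = 1.0788 × 301.21 = 324.95 MPa
Goodman: 1/n_f = τ_a/S_se + τ_m/S_su = 272.1/297 + 324.95/1250 = 0.91617 + 0.25996 = 1.1761
n_f = 1/1.1761 = 0.8503

0.850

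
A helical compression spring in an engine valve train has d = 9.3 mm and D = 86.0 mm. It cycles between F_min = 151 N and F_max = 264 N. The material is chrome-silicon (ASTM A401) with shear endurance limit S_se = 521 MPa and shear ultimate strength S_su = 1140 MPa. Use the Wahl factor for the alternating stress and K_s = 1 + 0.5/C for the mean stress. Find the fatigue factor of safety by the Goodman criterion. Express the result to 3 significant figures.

C = D/d = 86.0/9.3 = 9.2473; K_W = (4C−1)/(4C−4)+0.615/C = 1.1574; K_s = 1+0.5/C = 1.0541
F_a = (F_max−F_min)/2 = 56.5 N; F_m = (F_max+F_min)/2 = 207.5 N
τ_a = K_W·8F_aD/(πd³) = 1.1574 × 15.383 = 17.805 MPa
τ_m = K_s·8F_mD/(πd³) = 1.0541 × 56.495 = 59.549 MPa
Goodman: 1/n_f = τ_a/S_se + τ_m/S_su = 17.805/521 + 59.549/1140 = 0.03417 + 0.05224 = 0.086411
n_f = 1/0.086411 = 11.57

11.6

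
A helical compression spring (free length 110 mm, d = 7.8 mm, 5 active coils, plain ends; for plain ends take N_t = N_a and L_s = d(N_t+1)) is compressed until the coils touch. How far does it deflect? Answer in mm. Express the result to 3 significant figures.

N_t = 5; L_s = 7.8·6 = 46.8 mm
δ_solid = L₀ − L_s = 110 − 46.8 = 63.2 mm

63.2 mm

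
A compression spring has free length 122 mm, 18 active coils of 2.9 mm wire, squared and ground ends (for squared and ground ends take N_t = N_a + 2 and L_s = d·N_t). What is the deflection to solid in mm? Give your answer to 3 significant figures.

64.0 mm

N_t = 20; L_s = 2.9·20 = 58 mm
δ_solid = L₀ − L_s = 122 − 58 = 64 mm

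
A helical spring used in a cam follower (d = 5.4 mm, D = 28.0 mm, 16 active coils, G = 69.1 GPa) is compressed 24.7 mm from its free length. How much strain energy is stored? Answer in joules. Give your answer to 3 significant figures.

k = Gd⁴/(8D³N_a) = (69.1×10³)(5.4⁴)/(8·28.0³·16) = 20.911 N/mm
U = ½kδ² = 0.5 × 20.911 × 24.7² = 6378.7 N·mm = 6.3787 J

6.38 J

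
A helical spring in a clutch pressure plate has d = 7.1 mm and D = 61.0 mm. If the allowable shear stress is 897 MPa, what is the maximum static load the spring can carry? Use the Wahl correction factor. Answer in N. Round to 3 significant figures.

C = D/d = 61.0/7.1 = 8.5915
K_W = (4C−1)/(4C−4) + 0.615/C = 33.366/30.366 + 0.0716 = 1.1704
τ_max = K·8FD/(πd³) → F_max = τ_allow·πd³/(8DK)
F_max = 897·π·7.1³/(8·61.0·1.1704) = 1.0086e+06/571.14 = 1765.9 N

1770 N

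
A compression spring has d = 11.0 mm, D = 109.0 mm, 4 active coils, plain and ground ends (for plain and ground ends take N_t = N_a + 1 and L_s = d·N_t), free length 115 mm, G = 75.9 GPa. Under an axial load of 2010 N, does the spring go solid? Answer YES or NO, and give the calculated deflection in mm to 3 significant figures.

YES, δ = 75.0 mm

k = Gd⁴/(8D³N_a) = (75.9×10³)(11.0⁴)/(8·109.0³·4) = 26.815 N/mm
N_t = 5; L_s = 11.0·5 = 55 mm; δ_solid = L₀ − L_s = 115 − 55 = 60 mm
δ = F/k = 2010/26.815 = 74.957 mm
δ ≥ δ_solid → spring goes solid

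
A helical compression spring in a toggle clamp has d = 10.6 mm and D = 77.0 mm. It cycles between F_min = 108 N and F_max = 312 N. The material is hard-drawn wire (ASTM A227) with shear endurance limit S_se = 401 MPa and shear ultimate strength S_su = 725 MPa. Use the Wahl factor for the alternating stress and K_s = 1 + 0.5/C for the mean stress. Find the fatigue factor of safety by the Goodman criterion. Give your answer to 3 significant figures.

9.86

C = D/d = 77.0/10.6 = 7.2642; K_W = (4C−1)/(4C−4)+0.615/C = 1.2044; K_s = 1+0.5/C = 1.0688
F_a = (F_max−F_min)/2 = 102 N; F_m = (F_max+F_min)/2 = 210 N
τ_a = K_W·8F_aD/(πd³) = 1.2044 × 16.792 = 20.225 MPa
τ_m = K_s·8F_mD/(πd³) = 1.0688 × 34.573 = 36.952 MPa
Goodman: 1/n_f = τ_a/S_se + τ_m/S_su = 20.225/401 + 36.952/725 = 0.05044 + 0.05097 = 0.1014
n_f = 1/0.1014 = 9.862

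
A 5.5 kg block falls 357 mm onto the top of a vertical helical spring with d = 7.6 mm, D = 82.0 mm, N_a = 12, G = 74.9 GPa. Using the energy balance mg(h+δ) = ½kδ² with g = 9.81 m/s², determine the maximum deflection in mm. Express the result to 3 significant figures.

k = Gd⁴/(8D³N_a) = (74.9×10³)(7.6⁴)/(8·82.0³·12) = 4.7209 N/mm
W = mg = 5.5 × 9.81 = 53.955 N
½kδ² − Wδ − Wh = 0 → δ = (W + √(W² + 2kWh))/k
δ = (53.955 + √(2911.1 + 181867))/4.7209 = (53.955 + 429.86)/4.7209 = 102.48 mm

102 mm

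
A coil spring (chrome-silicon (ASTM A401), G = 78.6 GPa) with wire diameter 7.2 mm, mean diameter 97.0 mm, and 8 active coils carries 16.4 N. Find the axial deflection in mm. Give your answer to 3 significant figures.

k = Gd⁴/(8D³N_a) = (78.6×10³)(7.2⁴)/(8·97.0³·8) = 3.6162 N/mm
δ = F/k = 16.4 / 3.6162 = 4.5351 mm

4.54 mm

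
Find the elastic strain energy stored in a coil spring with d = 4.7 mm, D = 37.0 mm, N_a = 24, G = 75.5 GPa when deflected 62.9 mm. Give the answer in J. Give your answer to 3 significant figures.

7.49 J

k = Gd⁴/(8D³N_a) = (75.5×10³)(4.7⁴)/(8·37.0³·24) = 3.7882 N/mm
U = ½kδ² = 0.5 × 3.7882 × 62.9² = 7493.8 N·mm = 7.4938 J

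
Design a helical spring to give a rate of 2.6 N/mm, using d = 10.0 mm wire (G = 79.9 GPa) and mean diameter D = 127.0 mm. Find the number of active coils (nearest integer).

N_a = Gd⁴/(8D³k) = (79.9×10³ × 10.0⁴)/(8 × 127.0³ × 2.6)
    = 7.99e+08 / 4.26064e+07 = 18.75 → 19 coils

19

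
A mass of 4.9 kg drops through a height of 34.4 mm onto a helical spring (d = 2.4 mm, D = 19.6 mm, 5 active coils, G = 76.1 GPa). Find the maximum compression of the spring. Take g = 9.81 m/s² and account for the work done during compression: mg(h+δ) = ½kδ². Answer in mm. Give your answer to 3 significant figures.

k = Gd⁴/(8D³N_a) = (76.1×10³)(2.4⁴)/(8·19.6³·5) = 8.383 N/mm
W = mg = 4.9 × 9.81 = 48.069 N
½kδ² − Wδ − Wh = 0 → δ = (W + √(W² + 2kWh))/k
δ = (48.069 + √(2310.6 + 27723.9))/8.383 = (48.069 + 173.3)/8.383 = 26.407 mm

26.4 mm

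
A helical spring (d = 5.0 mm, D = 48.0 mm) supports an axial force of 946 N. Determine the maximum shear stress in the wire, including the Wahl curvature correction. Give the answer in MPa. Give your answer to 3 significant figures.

Spring index C = D/d = 48.0/5.0 = 9.6000
K_W = (4C−1)/(4C−4) + 0.615/C = 37.400/34.400 + 0.0641 = 1.1513
τ₀ = 8FD/(πd³) = 8·946·48.0/(π·5.0³) = 363264/392.7 = 925.04 MPa
τ_max = K·τ₀ = 1.1513 × 925.04 = 1065 MPa

1060 MPa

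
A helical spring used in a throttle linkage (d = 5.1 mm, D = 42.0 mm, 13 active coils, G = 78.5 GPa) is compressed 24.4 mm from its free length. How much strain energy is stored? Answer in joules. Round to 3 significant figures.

k = Gd⁴/(8D³N_a) = (78.5×10³)(5.1⁴)/(8·42.0³·13) = 6.8924 N/mm
U = ½kδ² = 0.5 × 6.8924 × 24.4² = 2051.7 N·mm = 2.0517 J

2.05 J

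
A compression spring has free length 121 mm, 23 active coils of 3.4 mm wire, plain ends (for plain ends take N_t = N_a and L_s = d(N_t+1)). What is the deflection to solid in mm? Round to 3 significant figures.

N_t = 23; L_s = 3.4·24 = 81.6 mm
δ_solid = L₀ − L_s = 121 − 81.6 = 39.4 mm

39.4 mm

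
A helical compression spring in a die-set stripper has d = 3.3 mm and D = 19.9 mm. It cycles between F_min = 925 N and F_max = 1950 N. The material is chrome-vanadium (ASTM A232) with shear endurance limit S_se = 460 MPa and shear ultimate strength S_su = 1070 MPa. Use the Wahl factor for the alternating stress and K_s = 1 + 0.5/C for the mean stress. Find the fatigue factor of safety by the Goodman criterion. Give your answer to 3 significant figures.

C = D/d = 19.9/3.3 = 6.0303; K_W = (4C−1)/(4C−4)+0.615/C = 1.2511; K_s = 1+0.5/C = 1.0829
F_a = (F_max−F_min)/2 = 512.5 N; F_m = (F_max+F_min)/2 = 1437.5 N
τ_a = K_W·8F_aD/(πd³) = 1.2511 × 722.68 = 904.13 MPa
τ_m = K_s·8F_mD/(πd³) = 1.0829 × 2027 = 2195.1 MPa
Goodman: 1/n_f = τ_a/S_se + τ_m/S_su = 904.13/460 + 2195.1/1070 = 1.96550 + 2.05149 = 4.017
n_f = 1/4.017 = 0.2489

0.249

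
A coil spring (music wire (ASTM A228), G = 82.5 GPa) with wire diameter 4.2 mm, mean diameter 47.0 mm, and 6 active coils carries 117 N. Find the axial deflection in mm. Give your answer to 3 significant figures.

22.7 mm

k = Gd⁴/(8D³N_a) = (82.5×10³)(4.2⁴)/(8·47.0³·6) = 5.1513 N/mm
δ = F/k = 117 / 5.1513 = 22.713 mm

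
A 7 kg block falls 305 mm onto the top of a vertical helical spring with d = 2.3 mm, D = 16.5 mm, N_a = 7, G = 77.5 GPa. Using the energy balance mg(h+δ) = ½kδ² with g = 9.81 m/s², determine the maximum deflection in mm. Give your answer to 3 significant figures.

78.1 mm

k = Gd⁴/(8D³N_a) = (77.5×10³)(2.3⁴)/(8·16.5³·7) = 8.6213 N/mm
W = mg = 7 × 9.81 = 68.67 N
½kδ² − Wδ − Wh = 0 → δ = (W + √(W² + 2kWh))/k
δ = (68.67 + √(4715.6 + 361135))/8.6213 = (68.67 + 604.86)/8.6213 = 78.123 mm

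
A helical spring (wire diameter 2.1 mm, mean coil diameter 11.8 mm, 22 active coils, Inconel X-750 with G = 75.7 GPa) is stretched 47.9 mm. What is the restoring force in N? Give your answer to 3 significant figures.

244 N

k = Gd⁴/(8D³N_a) = (75.7×10³)(2.1⁴)/(8·11.8³·22) = 5.0911 N/mm
F = k·δ = 5.0911 × 47.9 = 243.87 N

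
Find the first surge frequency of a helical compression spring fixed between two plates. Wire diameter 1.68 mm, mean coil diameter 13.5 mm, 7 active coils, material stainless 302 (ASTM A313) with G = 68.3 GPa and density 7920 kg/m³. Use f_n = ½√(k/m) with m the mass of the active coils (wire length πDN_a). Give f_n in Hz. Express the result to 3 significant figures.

k = Gd⁴/(8D³N_a) = (68.3×10³)(1.68⁴)/(8·13.5³·7) = 3.9488 N/mm = 3948.8 N/m
Wire length L = πDN_a = π·13.5·7 = 296.88 mm
m = ρ·(πd²/4)·L = 7920 × 2.2167×10⁻⁶ m² × 0.29688 m = 0.0052121 kg
f_n = ½√(k/m) = 0.5·√(3948.8/0.0052121) = 0.5·√(7.5762e+05) = 435.21 Hz

435 Hz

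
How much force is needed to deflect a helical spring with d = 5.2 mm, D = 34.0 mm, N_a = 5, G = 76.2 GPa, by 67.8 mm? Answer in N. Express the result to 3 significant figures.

2400 N

k = Gd⁴/(8D³N_a) = (76.2×10³)(5.2⁴)/(8·34.0³·5) = 35.438 N/mm
F = k·δ = 35.438 × 67.8 = 2402.7 N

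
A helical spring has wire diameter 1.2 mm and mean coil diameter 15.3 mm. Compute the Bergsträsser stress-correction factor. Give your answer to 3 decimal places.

1.104

C = D/d = 15.3/1.2 = 12.7500
K_B = (4C+2)/(4C−3) = 53.000/48.000 = 1.1042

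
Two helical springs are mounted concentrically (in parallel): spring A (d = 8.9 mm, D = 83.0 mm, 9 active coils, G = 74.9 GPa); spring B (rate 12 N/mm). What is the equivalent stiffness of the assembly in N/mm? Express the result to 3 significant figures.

23.4 N/mm

k_A = Gd⁴/(8D³N_a) = (74.9×10³)(8.9⁴)/(8·83.0³·9) = 11.415 N/mm
Parallel: k_eq = 11.415 + 12 = 23.415 N/mm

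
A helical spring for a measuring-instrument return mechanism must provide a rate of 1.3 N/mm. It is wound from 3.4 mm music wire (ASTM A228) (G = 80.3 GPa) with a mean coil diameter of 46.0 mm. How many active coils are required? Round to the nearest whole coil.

N_a = Gd⁴/(8D³k) = (80.3×10³ × 3.4⁴)/(8 × 46.0³ × 1.3)
    = 1.07308e+07 / 1.01229e+06 = 10.6 → 11 coils

11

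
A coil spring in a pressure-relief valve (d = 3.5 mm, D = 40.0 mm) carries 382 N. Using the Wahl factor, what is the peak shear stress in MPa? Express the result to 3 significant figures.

Spring index C = D/d = 40.0/3.5 = 11.4286
K_W = (4C−1)/(4C−4) + 0.615/C = 44.714/41.714 + 0.0538 = 1.1257
τ₀ = 8FD/(πd³) = 8·382·40.0/(π·3.5³) = 122240/134.7 = 907.53 MPa
τ_max = K·τ₀ = 1.1257 × 907.53 = 1021.6 MPa

1020 MPa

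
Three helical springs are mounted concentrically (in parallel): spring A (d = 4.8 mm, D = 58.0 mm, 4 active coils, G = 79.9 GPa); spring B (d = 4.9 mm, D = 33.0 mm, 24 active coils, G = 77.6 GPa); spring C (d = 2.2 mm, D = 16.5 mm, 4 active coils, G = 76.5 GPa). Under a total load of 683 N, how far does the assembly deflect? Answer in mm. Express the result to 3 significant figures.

26.5 mm

k_A = Gd⁴/(8D³N_a) = (79.9×10³)(4.8⁴)/(8·58.0³·4) = 6.7933 N/mm
k_B = Gd⁴/(8D³N_a) = (77.6×10³)(4.9⁴)/(8·33.0³·24) = 6.4834 N/mm
k_C = Gd⁴/(8D³N_a) = (76.5×10³)(2.2⁴)/(8·16.5³·4) = 12.467 N/mm
Parallel: k_eq = 6.7933 + 6.4834 + 12.467 = 25.743 N/mm
δ = F/k_eq = 683/25.743 = 26.531 mm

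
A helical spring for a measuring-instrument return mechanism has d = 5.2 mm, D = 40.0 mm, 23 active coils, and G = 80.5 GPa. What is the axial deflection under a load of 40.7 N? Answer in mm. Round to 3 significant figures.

k = Gd⁴/(8D³N_a) = (80.5×10³)(5.2⁴)/(8·40.0³·23) = 4.9982 N/mm
δ = F/k = 40.7 / 4.9982 = 8.143 mm

8.14 mm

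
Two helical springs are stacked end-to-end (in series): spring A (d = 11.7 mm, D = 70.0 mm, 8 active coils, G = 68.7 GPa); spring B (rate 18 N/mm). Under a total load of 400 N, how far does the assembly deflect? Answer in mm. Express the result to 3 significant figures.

29.0 mm

k_A = Gd⁴/(8D³N_a) = (68.7×10³)(11.7⁴)/(8·70.0³·8) = 58.644 N/mm
Series: 1/k_eq = 1/58.644 + 1/18 = 0.072608; k_eq = 13.773 N/mm
δ = F/k_eq = 400/13.773 = 29.043 mm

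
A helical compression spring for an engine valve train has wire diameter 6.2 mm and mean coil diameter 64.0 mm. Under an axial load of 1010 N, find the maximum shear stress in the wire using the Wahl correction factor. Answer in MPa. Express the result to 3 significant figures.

787 MPa

Spring index C = D/d = 64.0/6.2 = 10.3226
K_W = (4C−1)/(4C−4) + 0.615/C = 40.290/37.290 + 0.0596 = 1.1400
τ₀ = 8FD/(πd³) = 8·1010·64.0/(π·6.2³) = 517120/748.73 = 690.66 MPa
τ_max = K·τ₀ = 1.1400 × 690.66 = 787.38 MPa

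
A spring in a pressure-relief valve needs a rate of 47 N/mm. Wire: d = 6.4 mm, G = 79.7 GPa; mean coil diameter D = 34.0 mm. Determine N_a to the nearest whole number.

9

N_a = Gd⁴/(8D³k) = (79.7×10³ × 6.4⁴)/(8 × 34.0³ × 47)
    = 1.33714e+08 / 1.47783e+07 = 9.048 → 9 coils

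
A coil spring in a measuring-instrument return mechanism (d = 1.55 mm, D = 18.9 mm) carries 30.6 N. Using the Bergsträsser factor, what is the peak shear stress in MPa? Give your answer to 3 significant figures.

439 MPa

Spring index C = D/d = 18.9/1.55 = 12.1935
K_B = (4C+2)/(4C−3) = 50.774/45.774 = 1.1092
τ₀ = 8FD/(πd³) = 8·30.6·18.9/(π·1.55³) = 4626.72/11.699 = 395.48 MPa
τ_max = K·τ₀ = 1.1092 × 395.48 = 438.68 MPa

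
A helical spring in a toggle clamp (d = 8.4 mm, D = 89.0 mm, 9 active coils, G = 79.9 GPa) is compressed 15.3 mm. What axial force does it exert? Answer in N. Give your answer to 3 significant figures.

120 N

k = Gd⁴/(8D³N_a) = (79.9×10³)(8.4⁴)/(8·89.0³·9) = 7.8372 N/mm
F = k·δ = 7.8372 × 15.3 = 119.91 N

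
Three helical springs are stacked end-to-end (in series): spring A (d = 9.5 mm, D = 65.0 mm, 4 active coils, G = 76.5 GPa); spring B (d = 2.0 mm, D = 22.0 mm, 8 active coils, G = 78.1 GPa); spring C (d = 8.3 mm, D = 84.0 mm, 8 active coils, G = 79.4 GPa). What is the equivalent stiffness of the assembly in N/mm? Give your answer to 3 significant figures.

1.51 N/mm

k_A = Gd⁴/(8D³N_a) = (76.5×10³)(9.5⁴)/(8·65.0³·4) = 70.903 N/mm
k_B = Gd⁴/(8D³N_a) = (78.1×10³)(2.0⁴)/(8·22.0³·8) = 1.8337 N/mm
k_C = Gd⁴/(8D³N_a) = (79.4×10³)(8.3⁴)/(8·84.0³·8) = 9.9338 N/mm
Series: 1/k_eq = 1/70.903 + 1/1.8337 + 1/9.9338 = 0.66012; k_eq = 1.5149 N/mm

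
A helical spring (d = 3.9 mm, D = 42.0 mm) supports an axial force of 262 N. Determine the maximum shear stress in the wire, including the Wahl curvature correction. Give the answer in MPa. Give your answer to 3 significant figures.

536 MPa

Spring index C = D/d = 42.0/3.9 = 10.7692
K_W = (4C−1)/(4C−4) + 0.615/C = 42.077/39.077 + 0.0571 = 1.1339
τ₀ = 8FD/(πd³) = 8·262·42.0/(π·3.9³) = 88032/186.36 = 472.39 MPa
τ_max = K·τ₀ = 1.1339 × 472.39 = 535.63 MPa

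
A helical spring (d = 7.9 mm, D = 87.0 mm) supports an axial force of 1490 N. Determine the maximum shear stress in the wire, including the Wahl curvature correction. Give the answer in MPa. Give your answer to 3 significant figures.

Spring index C = D/d = 87.0/7.9 = 11.0127
K_W = (4C−1)/(4C−4) + 0.615/C = 43.051/40.051 + 0.0558 = 1.1308
τ₀ = 8FD/(πd³) = 8·1490·87.0/(π·7.9³) = 1.03704e+06/1548.9 = 669.52 MPa
τ_max = K·τ₀ = 1.1308 × 669.52 = 757.06 MPa

757 MPa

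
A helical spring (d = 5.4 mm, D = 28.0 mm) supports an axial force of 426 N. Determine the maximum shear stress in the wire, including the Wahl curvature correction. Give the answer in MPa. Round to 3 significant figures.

250 MPa

Spring index C = D/d = 28.0/5.4 = 5.1852
K_W = (4C−1)/(4C−4) + 0.615/C = 19.741/16.741 + 0.1186 = 1.2978
τ₀ = 8FD/(πd³) = 8·426·28.0/(π·5.4³) = 95424/494.69 = 192.9 MPa
τ_max = K·τ₀ = 1.2978 × 192.9 = 250.34 MPa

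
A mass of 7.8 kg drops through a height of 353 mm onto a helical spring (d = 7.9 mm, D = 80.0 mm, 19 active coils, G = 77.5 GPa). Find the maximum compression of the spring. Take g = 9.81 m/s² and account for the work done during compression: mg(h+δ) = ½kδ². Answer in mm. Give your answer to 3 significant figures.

139 mm

k = Gd⁴/(8D³N_a) = (77.5×10³)(7.9⁴)/(8·80.0³·19) = 3.8788 N/mm
W = mg = 7.8 × 9.81 = 76.518 N
½kδ² − Wδ − Wh = 0 → δ = (W + √(W² + 2kWh))/k
δ = (76.518 + √(5855 + 209539))/3.8788 = (76.518 + 464.11)/3.8788 = 139.38 mm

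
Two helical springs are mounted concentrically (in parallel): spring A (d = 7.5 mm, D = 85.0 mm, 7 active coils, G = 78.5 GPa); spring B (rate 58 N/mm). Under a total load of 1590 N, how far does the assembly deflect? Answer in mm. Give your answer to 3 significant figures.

24.4 mm

k_A = Gd⁴/(8D³N_a) = (78.5×10³)(7.5⁴)/(8·85.0³·7) = 7.2222 N/mm
Parallel: k_eq = 7.2222 + 58 = 65.222 N/mm
δ = F/k_eq = 1590/65.222 = 24.378 mm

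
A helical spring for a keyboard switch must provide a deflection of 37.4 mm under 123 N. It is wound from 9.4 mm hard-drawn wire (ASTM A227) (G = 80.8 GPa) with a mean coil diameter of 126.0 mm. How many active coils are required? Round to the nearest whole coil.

12

Required rate k = F/δ = 123/37.4 = 3.2888 N/mm
N_a = Gd⁴/(8D³k) = (80.8×10³ × 9.4⁴)/(8 × 126.0³ × 3.2888)
    = 6.30845e+08 / 5.26302e+07 = 11.99 → 12 coils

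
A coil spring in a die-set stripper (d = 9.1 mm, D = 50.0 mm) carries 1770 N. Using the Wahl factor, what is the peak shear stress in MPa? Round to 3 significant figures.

Spring index C = D/d = 50.0/9.1 = 5.4945
K_W = (4C−1)/(4C−4) + 0.615/C = 20.978/17.978 + 0.1119 = 1.2788
τ₀ = 8FD/(πd³) = 8·1770·50.0/(π·9.1³) = 708000/2367.4 = 299.06 MPa
τ_max = K·τ₀ = 1.2788 × 299.06 = 382.44 MPa

382 MPa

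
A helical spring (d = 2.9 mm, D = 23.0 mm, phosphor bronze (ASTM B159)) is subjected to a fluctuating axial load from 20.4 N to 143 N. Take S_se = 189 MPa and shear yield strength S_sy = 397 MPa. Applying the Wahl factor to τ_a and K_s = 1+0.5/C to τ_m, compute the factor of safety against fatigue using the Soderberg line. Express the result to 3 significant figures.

0.690

C = D/d = 23.0/2.9 = 7.9310; K_W = (4C−1)/(4C−4)+0.615/C = 1.1858; K_s = 1+0.5/C = 1.0630
F_a = (F_max−F_min)/2 = 61.3 N; F_m = (F_max+F_min)/2 = 81.7 N
τ_a = K_W·8F_aD/(πd³) = 1.1858 × 147.21 = 174.55 MPa
τ_m = K_s·8F_mD/(πd³) = 1.0630 × 196.2 = 208.57 MPa
Soderberg: 1/n_f = τ_a/S_se + τ_m/S_sy = 174.55/189 + 208.57/397 = 0.92356 + 0.52536 = 1.4489
n_f = 1/1.4489 = 0.6902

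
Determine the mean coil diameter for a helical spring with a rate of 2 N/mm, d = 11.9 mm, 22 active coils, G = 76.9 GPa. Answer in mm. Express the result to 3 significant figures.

D = (Gd⁴/(8N_a·k))^(1/3) = (76.9×10³·11.9⁴/(8·22·2))^(1/3)
  = (4.38098e+06)^(1/3) = 163.6278 mm

164 mm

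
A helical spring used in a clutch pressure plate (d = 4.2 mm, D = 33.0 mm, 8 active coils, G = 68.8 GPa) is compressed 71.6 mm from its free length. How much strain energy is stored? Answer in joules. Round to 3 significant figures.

k = Gd⁴/(8D³N_a) = (68.8×10³)(4.2⁴)/(8·33.0³·8) = 9.3082 N/mm
U = ½kδ² = 0.5 × 9.3082 × 71.6² = 23859 N·mm = 23.859 J

23.9 J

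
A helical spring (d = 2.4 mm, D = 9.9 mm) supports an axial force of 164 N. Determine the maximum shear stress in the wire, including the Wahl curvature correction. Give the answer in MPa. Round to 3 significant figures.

415 MPa

Spring index C = D/d = 9.9/2.4 = 4.1250
K_W = (4C−1)/(4C−4) + 0.615/C = 15.500/12.500 + 0.1491 = 1.3891
τ₀ = 8FD/(πd³) = 8·164·9.9/(π·2.4³) = 12988.8/43.429 = 299.08 MPa
τ_max = K·τ₀ = 1.3891 × 299.08 = 415.45 MPa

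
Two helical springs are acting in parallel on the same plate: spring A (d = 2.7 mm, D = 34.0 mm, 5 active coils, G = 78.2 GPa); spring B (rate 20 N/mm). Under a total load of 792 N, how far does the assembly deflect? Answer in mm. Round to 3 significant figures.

k_A = Gd⁴/(8D³N_a) = (78.2×10³)(2.7⁴)/(8·34.0³·5) = 2.6434 N/mm
Parallel: k_eq = 2.6434 + 20 = 22.643 N/mm
δ = F/k_eq = 792/22.643 = 34.977 mm

35.0 mm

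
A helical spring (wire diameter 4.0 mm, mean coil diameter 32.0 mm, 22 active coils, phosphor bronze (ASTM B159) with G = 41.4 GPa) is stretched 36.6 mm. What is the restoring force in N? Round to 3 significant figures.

67.3 N

k = Gd⁴/(8D³N_a) = (41.4×10³)(4.0⁴)/(8·32.0³·22) = 1.8377 N/mm
F = k·δ = 1.8377 × 36.6 = 67.26 N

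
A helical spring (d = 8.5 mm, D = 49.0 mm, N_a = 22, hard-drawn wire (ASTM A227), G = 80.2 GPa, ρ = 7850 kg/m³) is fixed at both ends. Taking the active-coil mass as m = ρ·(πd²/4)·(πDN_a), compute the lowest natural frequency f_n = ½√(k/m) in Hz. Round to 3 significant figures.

57.9 Hz

k = Gd⁴/(8D³N_a) = (80.2×10³)(8.5⁴)/(8·49.0³·22) = 20.219 N/mm = 20219 N/m
Wire length L = πDN_a = π·49.0·22 = 3386.6 mm
m = ρ·(πd²/4)·L = 7850 × 56.745×10⁻⁶ m² × 3.3866 m = 1.5086 kg
f_n = ½√(k/m) = 0.5·√(20219/1.5086) = 0.5·√(13402) = 57.884 Hz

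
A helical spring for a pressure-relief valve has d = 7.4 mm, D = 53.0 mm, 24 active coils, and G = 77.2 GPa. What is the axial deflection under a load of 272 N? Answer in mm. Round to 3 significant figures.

k = Gd⁴/(8D³N_a) = (77.2×10³)(7.4⁴)/(8·53.0³·24) = 8.0987 N/mm
δ = F/k = 272 / 8.0987 = 33.586 mm

33.6 mm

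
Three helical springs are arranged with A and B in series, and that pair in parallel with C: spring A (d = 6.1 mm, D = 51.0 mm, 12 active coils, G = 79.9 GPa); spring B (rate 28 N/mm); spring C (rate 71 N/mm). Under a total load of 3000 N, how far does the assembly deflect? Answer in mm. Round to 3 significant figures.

38.6 mm

k_A = Gd⁴/(8D³N_a) = (79.9×10³)(6.1⁴)/(8·51.0³·12) = 8.6873 N/mm
Springs A,B series: k_AB = 1/(1/8.6873+1/28) = 6.6302 N/mm; parallel with C: k_eq = 6.6302+71 = 77.63 N/mm
δ = F/k_eq = 3000/77.63 = 38.645 mm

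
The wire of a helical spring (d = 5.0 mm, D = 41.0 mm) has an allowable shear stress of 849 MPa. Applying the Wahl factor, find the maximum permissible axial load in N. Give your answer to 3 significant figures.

C = D/d = 41.0/5.0 = 8.2000
K_W = (4C−1)/(4C−4) + 0.615/C = 31.800/28.800 + 0.0750 = 1.1792
τ_max = K·8FD/(πd³) → F_max = τ_allow·πd³/(8DK)
F_max = 849·π·5.0³/(8·41.0·1.1792) = 3.334e+05/386.77 = 862.02 N

862 N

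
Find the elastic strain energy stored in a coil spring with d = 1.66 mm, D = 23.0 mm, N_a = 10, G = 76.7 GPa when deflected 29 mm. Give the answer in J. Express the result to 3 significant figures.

0.252 J

k = Gd⁴/(8D³N_a) = (76.7×10³)(1.66⁴)/(8·23.0³·10) = 0.59835 N/mm
U = ½kδ² = 0.5 × 0.59835 × 29² = 251.61 N·mm = 0.25161 J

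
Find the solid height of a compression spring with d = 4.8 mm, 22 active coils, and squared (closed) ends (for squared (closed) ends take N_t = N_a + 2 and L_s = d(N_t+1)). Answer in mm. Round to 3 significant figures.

squared (closed) ends: N_t = N_a + 2 = 22 + 2 = 24
L_s = d·(N_t+1) = 4.8 × 25 = 120 mm

120 mm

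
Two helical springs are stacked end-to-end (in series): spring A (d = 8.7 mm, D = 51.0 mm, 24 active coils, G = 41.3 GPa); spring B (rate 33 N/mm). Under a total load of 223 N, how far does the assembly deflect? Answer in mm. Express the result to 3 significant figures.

k_A = Gd⁴/(8D³N_a) = (41.3×10³)(8.7⁴)/(8·51.0³·24) = 9.29 N/mm
Series: 1/k_eq = 1/9.29 + 1/33 = 0.13795; k_eq = 7.2492 N/mm
δ = F/k_eq = 223/7.2492 = 30.762 mm

30.8 mm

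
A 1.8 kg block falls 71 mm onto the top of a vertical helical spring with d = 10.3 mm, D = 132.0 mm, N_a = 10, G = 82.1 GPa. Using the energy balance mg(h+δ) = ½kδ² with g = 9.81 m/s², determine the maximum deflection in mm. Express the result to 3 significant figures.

26.1 mm

k = Gd⁴/(8D³N_a) = (82.1×10³)(10.3⁴)/(8·132.0³·10) = 5.022 N/mm
W = mg = 1.8 × 9.81 = 17.658 N
½kδ² − Wδ − Wh = 0 → δ = (W + √(W² + 2kWh))/k
δ = (17.658 + √(311.8 + 12592.4))/5.022 = (17.658 + 113.6)/5.022 = 26.136 mm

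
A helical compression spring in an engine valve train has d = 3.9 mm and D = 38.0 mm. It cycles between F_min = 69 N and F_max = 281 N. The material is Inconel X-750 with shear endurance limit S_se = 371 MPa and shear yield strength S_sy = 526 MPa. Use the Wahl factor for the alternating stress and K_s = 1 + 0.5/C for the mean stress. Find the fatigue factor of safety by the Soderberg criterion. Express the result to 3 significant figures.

C = D/d = 38.0/3.9 = 9.7436; K_W = (4C−1)/(4C−4)+0.615/C = 1.1489; K_s = 1+0.5/C = 1.0513
F_a = (F_max−F_min)/2 = 106 N; F_m = (F_max+F_min)/2 = 175 N
τ_a = K_W·8F_aD/(πd³) = 1.1489 × 172.92 = 198.66 MPa
τ_m = K_s·8F_mD/(πd³) = 1.0513 × 285.47 = 300.12 MPa
Soderberg: 1/n_f = τ_a/S_se + τ_m/S_sy = 198.66/371 + 300.12/526 = 0.53548 + 0.57058 = 1.1061
n_f = 1/1.1061 = 0.9041

0.904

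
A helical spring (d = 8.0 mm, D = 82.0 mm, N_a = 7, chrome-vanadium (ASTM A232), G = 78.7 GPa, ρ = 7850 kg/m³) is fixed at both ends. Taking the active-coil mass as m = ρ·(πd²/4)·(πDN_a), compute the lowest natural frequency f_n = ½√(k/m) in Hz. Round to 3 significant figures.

k = Gd⁴/(8D³N_a) = (78.7×10³)(8.0⁴)/(8·82.0³·7) = 10.44 N/mm = 10440 N/m
Wire length L = πDN_a = π·82.0·7 = 1803.3 mm
m = ρ·(πd²/4)·L = 7850 × 50.265×10⁻⁶ m² × 1.8033 m = 0.71154 kg
f_n = ½√(k/m) = 0.5·√(10440/0.71154) = 0.5·√(14672) = 60.565 Hz

60.6 Hz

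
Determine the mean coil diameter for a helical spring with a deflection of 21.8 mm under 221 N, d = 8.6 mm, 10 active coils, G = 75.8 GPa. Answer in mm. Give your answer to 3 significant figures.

80.0 mm

Required rate k = F/δ = 221/21.8 = 10.138 N/mm
D = (Gd⁴/(8N_a·k))^(1/3) = (75.8×10³·8.6⁴/(8·10·10.138))^(1/3)
  = (511255)^(1/3) = 79.9612 mm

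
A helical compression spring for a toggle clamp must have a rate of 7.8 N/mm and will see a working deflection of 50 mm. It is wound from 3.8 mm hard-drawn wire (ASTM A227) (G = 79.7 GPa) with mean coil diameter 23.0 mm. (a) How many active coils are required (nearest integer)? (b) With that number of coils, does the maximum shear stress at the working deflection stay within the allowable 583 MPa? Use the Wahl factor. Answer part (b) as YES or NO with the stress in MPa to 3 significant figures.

(a) 22 coils; (b) YES, τ_max = 518 MPa

N_a = Gd⁴/(8D³k) = (79.7×10³)(3.8⁴)/(8·23.0³·7.8) = 21.89 → N_a = 22
Actual rate k = Gd⁴/(8D³·22) = 7.7606 N/mm
Working load F = kδ = 7.7606·50 = 388.03 N
C = 23.0/3.8 = 6.0526; K_W = (4C−1)/(4C−4)+0.615/C = 1.2500
τ_max = K_W·8FD/(πd³) = 1.2500·414.17 = 517.74 MPa
τ_max ≤ 583 MPa → acceptable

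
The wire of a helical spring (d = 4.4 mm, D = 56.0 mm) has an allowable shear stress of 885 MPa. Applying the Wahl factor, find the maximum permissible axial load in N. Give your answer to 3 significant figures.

C = D/d = 56.0/4.4 = 12.7273
K_W = (4C−1)/(4C−4) + 0.615/C = 49.909/46.909 + 0.0483 = 1.1123
τ_max = K·8FD/(πd³) → F_max = τ_allow·πd³/(8DK)
F_max = 885·π·4.4³/(8·56.0·1.1123) = 2.3684e+05/498.3 = 475.29 N

475 N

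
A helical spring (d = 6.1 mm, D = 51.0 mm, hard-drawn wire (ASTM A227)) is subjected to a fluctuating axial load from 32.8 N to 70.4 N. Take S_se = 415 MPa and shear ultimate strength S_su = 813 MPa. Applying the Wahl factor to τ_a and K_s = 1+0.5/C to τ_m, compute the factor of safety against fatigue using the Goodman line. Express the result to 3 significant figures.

C = D/d = 51.0/6.1 = 8.3607; K_W = (4C−1)/(4C−4)+0.615/C = 1.1755; K_s = 1+0.5/C = 1.0598
F_a = (F_max−F_min)/2 = 18.8 N; F_m = (F_max+F_min)/2 = 51.6 N
τ_a = K_W·8F_aD/(πd³) = 1.1755 × 10.757 = 12.644 MPa
τ_m = K_s·8F_mD/(πd³) = 1.0598 × 29.524 = 31.289 MPa
Goodman: 1/n_f = τ_a/S_se + τ_m/S_su = 12.644/415 + 31.289/813 = 0.03047 + 0.03849 = 0.068954
n_f = 1/0.068954 = 14.5

14.5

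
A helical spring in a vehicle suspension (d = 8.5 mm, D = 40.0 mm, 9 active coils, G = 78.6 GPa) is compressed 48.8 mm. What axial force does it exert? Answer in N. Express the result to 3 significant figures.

4350 N

k = Gd⁴/(8D³N_a) = (78.6×10³)(8.5⁴)/(8·40.0³·9) = 89.04 N/mm
F = k·δ = 89.04 × 48.8 = 4345.2 N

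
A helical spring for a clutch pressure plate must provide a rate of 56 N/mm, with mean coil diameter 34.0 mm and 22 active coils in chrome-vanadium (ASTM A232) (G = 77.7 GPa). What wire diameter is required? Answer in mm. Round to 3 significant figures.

d = (8D³N_a·k / G)^(1/4) = (8·34.0³·22·56 / (77.7×10³))^0.25
  = (4985.6)^0.25 = 8.4029 mm

8.40 mm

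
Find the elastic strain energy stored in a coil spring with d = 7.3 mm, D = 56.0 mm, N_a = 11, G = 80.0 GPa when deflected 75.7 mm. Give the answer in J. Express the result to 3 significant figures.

k = Gd⁴/(8D³N_a) = (80.0×10³)(7.3⁴)/(8·56.0³·11) = 14.701 N/mm
U = ½kδ² = 0.5 × 14.701 × 75.7² = 42121 N·mm = 42.121 J

42.1 J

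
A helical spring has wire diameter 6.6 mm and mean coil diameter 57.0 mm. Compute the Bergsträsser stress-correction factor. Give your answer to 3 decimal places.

C = D/d = 57.0/6.6 = 8.6364
K_B = (4C+2)/(4C−3) = 36.545/31.545 = 1.1585

1.159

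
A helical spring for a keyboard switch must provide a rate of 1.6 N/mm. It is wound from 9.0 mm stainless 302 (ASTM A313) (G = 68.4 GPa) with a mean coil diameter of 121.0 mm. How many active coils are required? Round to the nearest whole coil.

N_a = Gd⁴/(8D³k) = (68.4×10³ × 9.0⁴)/(8 × 121.0³ × 1.6)
    = 4.48772e+08 / 2.2676e+07 = 19.79 → 20 coils

20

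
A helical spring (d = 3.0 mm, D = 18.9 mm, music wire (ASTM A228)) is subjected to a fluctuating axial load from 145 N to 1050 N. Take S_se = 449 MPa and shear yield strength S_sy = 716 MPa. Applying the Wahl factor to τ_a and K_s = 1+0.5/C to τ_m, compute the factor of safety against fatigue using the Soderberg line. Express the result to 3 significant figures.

0.261

C = D/d = 18.9/3.0 = 6.3000; K_W = (4C−1)/(4C−4)+0.615/C = 1.2391; K_s = 1+0.5/C = 1.0794
F_a = (F_max−F_min)/2 = 452.5 N; F_m = (F_max+F_min)/2 = 597.5 N
τ_a = K_W·8F_aD/(πd³) = 1.2391 × 806.6 = 999.48 MPa
τ_m = K_s·8F_mD/(πd³) = 1.0794 × 1065.1 = 1149.6 MPa
Soderberg: 1/n_f = τ_a/S_se + τ_m/S_sy = 999.48/449 + 1149.6/716 = 2.22601 + 1.60558 = 3.8316
n_f = 1/3.8316 = 0.261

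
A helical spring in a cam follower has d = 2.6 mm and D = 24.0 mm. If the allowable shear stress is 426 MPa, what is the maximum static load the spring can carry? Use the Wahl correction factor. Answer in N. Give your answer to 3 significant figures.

106 N

C = D/d = 24.0/2.6 = 9.2308
K_W = (4C−1)/(4C−4) + 0.615/C = 35.923/32.923 + 0.0666 = 1.1577
τ_max = K·8FD/(πd³) → F_max = τ_allow·πd³/(8DK)
F_max = 426·π·2.6³/(8·24.0·1.1577) = 23522/222.29 = 105.82 N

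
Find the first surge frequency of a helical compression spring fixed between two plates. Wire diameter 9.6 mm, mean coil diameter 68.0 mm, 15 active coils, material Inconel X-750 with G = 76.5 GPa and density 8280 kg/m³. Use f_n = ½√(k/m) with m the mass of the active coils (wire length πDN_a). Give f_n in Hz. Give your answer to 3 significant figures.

47.3 Hz

k = Gd⁴/(8D³N_a) = (76.5×10³)(9.6⁴)/(8·68.0³·15) = 17.22 N/mm = 17220 N/m
Wire length L = πDN_a = π·68.0·15 = 3204.4 mm
m = ρ·(πd²/4)·L = 8280 × 72.382×10⁻⁶ m² × 3.2044 m = 1.9205 kg
f_n = ½√(k/m) = 0.5·√(17220/1.9205) = 0.5·√(8966.6) = 47.346 Hz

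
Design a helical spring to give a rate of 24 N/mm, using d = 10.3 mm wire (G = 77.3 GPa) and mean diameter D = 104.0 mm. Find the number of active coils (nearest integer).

N_a = Gd⁴/(8D³k) = (77.3×10³ × 10.3⁴)/(8 × 104.0³ × 24)
    = 8.70018e+08 / 2.15974e+08 = 4.028 → 4 coils

4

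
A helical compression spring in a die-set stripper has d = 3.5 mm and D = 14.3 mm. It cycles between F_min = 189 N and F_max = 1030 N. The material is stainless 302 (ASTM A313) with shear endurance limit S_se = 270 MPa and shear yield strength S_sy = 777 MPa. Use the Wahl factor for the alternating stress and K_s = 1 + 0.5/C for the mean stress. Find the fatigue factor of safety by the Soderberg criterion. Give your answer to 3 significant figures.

C = D/d = 14.3/3.5 = 4.0857; K_W = (4C−1)/(4C−4)+0.615/C = 1.3936; K_s = 1+0.5/C = 1.1224
F_a = (F_max−F_min)/2 = 420.5 N; F_m = (F_max+F_min)/2 = 609.5 N
τ_a = K_W·8F_aD/(πd³) = 1.3936 × 357.14 = 497.7 MPa
τ_m = K_s·8F_mD/(πd³) = 1.1224 × 517.66 = 581.01 MPa
Soderberg: 1/n_f = τ_a/S_se + τ_m/S_sy = 497.7/270 + 581.01/777 = 1.84334 + 0.74776 = 2.5911
n_f = 1/2.5911 = 0.3859

0.386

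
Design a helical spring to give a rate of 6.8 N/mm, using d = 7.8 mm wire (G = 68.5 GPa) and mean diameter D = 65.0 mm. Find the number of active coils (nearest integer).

N_a = Gd⁴/(8D³k) = (68.5×10³ × 7.8⁴)/(8 × 65.0³ × 6.8)
    = 2.53553e+08 / 1.49396e+07 = 16.97 → 17 coils

17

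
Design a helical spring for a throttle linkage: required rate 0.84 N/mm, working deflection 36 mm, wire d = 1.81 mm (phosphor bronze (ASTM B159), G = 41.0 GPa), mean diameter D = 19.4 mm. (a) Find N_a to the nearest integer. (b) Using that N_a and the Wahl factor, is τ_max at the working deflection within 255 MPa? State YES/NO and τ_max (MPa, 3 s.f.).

N_a = Gd⁴/(8D³k) = (41.0×10³)(1.81⁴)/(8·19.4³·0.84) = 8.969 → N_a = 9
Actual rate k = Gd⁴/(8D³·9) = 0.83707 N/mm
Working load F = kδ = 0.83707·36 = 30.134 N
C = 19.4/1.81 = 10.7182; K_W = (4C−1)/(4C−4)+0.615/C = 1.1346
τ_max = K_W·8FD/(πd³) = 1.1346·251.06 = 284.84 MPa
τ_max > 255 MPa → exceeds allowable

(a) 9 coils; (b) NO, τ_max = 285 MPa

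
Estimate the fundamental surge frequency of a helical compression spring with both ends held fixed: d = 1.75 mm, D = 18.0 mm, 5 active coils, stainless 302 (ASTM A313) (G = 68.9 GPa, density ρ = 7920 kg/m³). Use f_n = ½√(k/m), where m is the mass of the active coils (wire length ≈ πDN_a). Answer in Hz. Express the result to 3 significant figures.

359 Hz

k = Gd⁴/(8D³N_a) = (68.9×10³)(1.75⁴)/(8·18.0³·5) = 2.7701 N/mm = 2770.1 N/m
Wire length L = πDN_a = π·18.0·5 = 282.74 mm
m = ρ·(πd²/4)·L = 7920 × 2.4053×10⁻⁶ m² × 0.28274 m = 0.0053862 kg
f_n = ½√(k/m) = 0.5·√(2770.1/0.0053862) = 0.5·√(5.1429e+05) = 358.57 Hz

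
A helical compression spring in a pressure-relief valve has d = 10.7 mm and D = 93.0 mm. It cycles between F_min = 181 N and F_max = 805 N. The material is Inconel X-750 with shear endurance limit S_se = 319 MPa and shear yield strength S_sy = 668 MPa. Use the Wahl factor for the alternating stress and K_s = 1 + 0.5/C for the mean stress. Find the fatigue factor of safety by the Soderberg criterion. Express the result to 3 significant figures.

C = D/d = 93.0/10.7 = 8.6916; K_W = (4C−1)/(4C−4)+0.615/C = 1.1683; K_s = 1+0.5/C = 1.0575
F_a = (F_max−F_min)/2 = 312 N; F_m = (F_max+F_min)/2 = 493 N
τ_a = K_W·8F_aD/(πd³) = 1.1683 × 60.315 = 70.464 MPa
τ_m = K_s·8F_mD/(πd³) = 1.0575 × 95.306 = 100.79 MPa
Soderberg: 1/n_f = τ_a/S_se + τ_m/S_sy = 70.464/319 + 100.79/668 = 0.22089 + 0.15088 = 0.37177
n_f = 1/0.37177 = 2.69

2.69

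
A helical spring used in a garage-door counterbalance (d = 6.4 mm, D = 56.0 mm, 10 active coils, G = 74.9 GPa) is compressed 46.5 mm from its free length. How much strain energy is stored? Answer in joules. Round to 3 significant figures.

9.67 J

k = Gd⁴/(8D³N_a) = (74.9×10³)(6.4⁴)/(8·56.0³·10) = 8.9443 N/mm
U = ½kδ² = 0.5 × 8.9443 × 46.5² = 9669.9 N·mm = 9.6699 J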